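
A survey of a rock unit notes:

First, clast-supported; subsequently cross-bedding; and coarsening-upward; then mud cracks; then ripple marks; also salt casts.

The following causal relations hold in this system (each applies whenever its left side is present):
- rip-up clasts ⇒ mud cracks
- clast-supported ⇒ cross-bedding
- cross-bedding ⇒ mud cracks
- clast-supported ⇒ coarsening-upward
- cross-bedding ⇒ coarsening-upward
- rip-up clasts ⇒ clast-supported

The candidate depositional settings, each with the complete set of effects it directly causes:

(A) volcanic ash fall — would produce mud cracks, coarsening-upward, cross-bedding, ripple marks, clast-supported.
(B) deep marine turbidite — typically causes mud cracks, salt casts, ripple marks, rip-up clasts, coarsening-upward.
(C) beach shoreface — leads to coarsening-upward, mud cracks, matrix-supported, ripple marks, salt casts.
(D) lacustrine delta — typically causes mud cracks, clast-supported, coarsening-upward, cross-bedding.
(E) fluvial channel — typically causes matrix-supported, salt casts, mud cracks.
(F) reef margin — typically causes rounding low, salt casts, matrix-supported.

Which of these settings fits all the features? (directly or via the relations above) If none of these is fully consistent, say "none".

For each candidate, compare predicted effects to what was observed:
(A) volcanic ash fall — clast-supported match; cross-bedding match; coarsening-upward match; mud cracks match; ripple marks match; salt casts miss
(B) deep marine turbidite — clast-supported match (through rip-up clasts → clast-supported); cross-bedding match (through rip-up clasts → clast-supported → cross-bedding); coarsening-upward match; mud cracks match; ripple marks match; salt casts match
(C) beach shoreface — clast-supported miss; cross-bedding miss; coarsening-upward match; mud cracks match; ripple marks match; salt casts match
(D) lacustrine delta — clast-supported match; cross-bedding match; coarsening-upward match; mud cracks match; ripple marks miss; salt casts miss
(E) fluvial channel — clast-supported miss; cross-bedding miss; coarsening-upward miss; mud cracks match; ripple marks miss; salt casts match
(F) reef margin — clast-supported miss; cross-bedding miss; coarsening-upward miss; mud cracks miss; ripple marks miss; salt casts match
(B) is the only candidate with no mismatches.

B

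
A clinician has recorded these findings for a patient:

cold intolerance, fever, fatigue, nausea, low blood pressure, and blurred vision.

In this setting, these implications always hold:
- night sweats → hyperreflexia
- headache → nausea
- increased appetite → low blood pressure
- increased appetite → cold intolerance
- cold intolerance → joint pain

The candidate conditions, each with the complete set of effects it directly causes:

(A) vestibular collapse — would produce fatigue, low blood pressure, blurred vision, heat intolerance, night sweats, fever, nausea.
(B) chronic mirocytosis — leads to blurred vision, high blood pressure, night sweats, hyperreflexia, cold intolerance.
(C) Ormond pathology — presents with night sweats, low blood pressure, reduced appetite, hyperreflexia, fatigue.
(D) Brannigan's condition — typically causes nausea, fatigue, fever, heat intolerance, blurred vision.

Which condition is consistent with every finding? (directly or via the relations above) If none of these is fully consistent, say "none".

Per-candidate check:
(A) vestibular collapse — fails on cold intolerance (predicts heat intolerance, not cold intolerance)
(B) chronic mirocytosis — fails on fever, fatigue, nausea, low blood pressure (predicts high blood pressure, not low blood pressure)
(C) Ormond pathology — cold intolerance -; fever -; fatigue +; nausea -; low blood pressure +; blurred vision -
(D) Brannigan's condition — cold intolerance -; fever +; fatigue +; nausea +; low blood pressure -; blurred vision +
Every candidate fails on at least one observation.

none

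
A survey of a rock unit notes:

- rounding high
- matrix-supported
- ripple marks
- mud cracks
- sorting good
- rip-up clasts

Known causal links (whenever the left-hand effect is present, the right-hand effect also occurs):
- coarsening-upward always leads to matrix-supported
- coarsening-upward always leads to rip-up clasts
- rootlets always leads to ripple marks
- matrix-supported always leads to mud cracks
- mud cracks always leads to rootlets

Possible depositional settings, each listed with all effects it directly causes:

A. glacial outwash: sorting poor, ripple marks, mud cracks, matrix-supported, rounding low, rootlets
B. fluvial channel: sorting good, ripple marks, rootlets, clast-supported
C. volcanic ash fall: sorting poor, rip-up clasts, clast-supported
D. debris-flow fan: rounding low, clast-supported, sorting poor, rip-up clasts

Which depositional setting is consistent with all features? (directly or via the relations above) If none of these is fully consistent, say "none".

Testing each hypothesis:
(A) glacial outwash — rounding high -; matrix-supported +; ripple marks +; mud cracks +; sorting good -; rip-up clasts -
(B) fluvial channel — fails on rounding high, matrix-supported, mud cracks, rip-up clasts (predicts clast-supported, not matrix-supported)
(C) volcanic ash fall — rounding high -; matrix-supported -; ripple marks -; mud cracks -; sorting good -; rip-up clasts +
(D) debris-flow fan — rounding high -; matrix-supported -; ripple marks -; mud cracks -; sorting good -; rip-up clasts +
Every candidate fails on at least one observation.

none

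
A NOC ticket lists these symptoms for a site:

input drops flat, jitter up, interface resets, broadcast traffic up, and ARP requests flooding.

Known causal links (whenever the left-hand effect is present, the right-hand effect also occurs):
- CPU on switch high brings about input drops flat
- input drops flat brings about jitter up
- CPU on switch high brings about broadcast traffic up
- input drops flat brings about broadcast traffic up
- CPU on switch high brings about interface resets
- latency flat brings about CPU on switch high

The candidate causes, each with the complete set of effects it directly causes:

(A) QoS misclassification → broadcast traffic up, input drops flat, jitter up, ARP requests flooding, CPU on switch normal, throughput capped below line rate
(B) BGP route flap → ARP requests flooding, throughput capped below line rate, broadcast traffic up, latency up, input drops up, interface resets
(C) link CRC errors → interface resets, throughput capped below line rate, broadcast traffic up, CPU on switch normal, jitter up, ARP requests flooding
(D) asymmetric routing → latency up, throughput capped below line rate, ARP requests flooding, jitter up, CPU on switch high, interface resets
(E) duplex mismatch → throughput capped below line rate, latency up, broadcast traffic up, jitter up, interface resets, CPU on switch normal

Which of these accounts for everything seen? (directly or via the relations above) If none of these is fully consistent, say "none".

D

For each candidate, compare predicted effects to what was observed:
(A) QoS misclassification — input drops flat match; jitter up match; interface resets miss; broadcast traffic up match; ARP requests flooding match
(B) BGP route flap — fails on input drops flat, jitter up (predicts input drops up, not input drops flat)
(C) link CRC errors — does not account for input drops flat
(D) asymmetric routing — accounts for every observation (input drops flat through CPU on switch high → input drops flat)
(E) duplex mismatch — does not account for input drops flat, ARP requests flooding
Only (D) is consistent with every observation.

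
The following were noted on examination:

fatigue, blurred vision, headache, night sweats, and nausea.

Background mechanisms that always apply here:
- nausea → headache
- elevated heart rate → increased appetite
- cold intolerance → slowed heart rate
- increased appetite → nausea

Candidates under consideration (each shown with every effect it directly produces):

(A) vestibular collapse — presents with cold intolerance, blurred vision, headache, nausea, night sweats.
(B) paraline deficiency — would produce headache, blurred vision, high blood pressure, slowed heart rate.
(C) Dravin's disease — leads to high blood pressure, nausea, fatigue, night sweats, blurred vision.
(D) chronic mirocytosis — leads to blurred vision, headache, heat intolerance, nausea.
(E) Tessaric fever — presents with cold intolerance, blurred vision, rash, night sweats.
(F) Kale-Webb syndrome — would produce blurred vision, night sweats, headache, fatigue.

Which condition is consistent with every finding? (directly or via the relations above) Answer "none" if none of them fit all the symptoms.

C

Testing each hypothesis:
(A) vestibular collapse — fatigue NO; blurred vision yes; headache yes; night sweats yes; nausea yes
(B) paraline deficiency — fatigue NO; blurred vision yes; headache yes; night sweats NO; nausea NO
(C) Dravin's disease — fatigue yes; blurred vision yes; headache yes (via nausea → headache); night sweats yes; nausea yes
(D) chronic mirocytosis — fatigue NO; blurred vision yes; headache yes; night sweats NO; nausea yes
(E) Tessaric fever — does not account for fatigue, headache, nausea
(F) Kale-Webb syndrome — does not account for nausea
(C) alone accounts for all the evidence.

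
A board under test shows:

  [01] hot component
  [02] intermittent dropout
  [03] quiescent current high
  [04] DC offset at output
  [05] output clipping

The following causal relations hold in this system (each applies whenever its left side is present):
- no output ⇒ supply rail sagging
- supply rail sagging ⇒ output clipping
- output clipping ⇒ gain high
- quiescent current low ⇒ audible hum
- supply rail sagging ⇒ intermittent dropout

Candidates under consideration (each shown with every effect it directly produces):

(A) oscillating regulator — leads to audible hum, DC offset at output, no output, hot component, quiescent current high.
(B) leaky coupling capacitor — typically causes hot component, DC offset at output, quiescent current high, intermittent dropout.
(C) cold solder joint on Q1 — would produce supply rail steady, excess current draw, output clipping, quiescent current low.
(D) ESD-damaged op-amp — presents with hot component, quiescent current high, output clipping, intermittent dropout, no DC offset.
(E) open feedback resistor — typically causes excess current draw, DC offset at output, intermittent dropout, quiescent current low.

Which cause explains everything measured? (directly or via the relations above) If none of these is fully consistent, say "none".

For each candidate, compare predicted effects to what was observed:
(A) oscillating regulator — hot component yes; intermittent dropout yes (through no output → supply rail sagging → intermittent dropout); quiescent current high yes; DC offset at output yes; output clipping yes (through no output → supply rail sagging → output clipping)
(B) leaky coupling capacitor — does not account for output clipping
(C) cold solder joint on Q1 — hot component NO; intermittent dropout NO; quiescent current high NO; DC offset at output NO; output clipping yes
(D) ESD-damaged op-amp — hot component yes; intermittent dropout yes; quiescent current high yes; DC offset at output NO; output clipping yes
(E) open feedback resistor — fails on hot component, quiescent current high, output clipping (predicts quiescent current low, not quiescent current high)
(A) alone accounts for all the evidence.

A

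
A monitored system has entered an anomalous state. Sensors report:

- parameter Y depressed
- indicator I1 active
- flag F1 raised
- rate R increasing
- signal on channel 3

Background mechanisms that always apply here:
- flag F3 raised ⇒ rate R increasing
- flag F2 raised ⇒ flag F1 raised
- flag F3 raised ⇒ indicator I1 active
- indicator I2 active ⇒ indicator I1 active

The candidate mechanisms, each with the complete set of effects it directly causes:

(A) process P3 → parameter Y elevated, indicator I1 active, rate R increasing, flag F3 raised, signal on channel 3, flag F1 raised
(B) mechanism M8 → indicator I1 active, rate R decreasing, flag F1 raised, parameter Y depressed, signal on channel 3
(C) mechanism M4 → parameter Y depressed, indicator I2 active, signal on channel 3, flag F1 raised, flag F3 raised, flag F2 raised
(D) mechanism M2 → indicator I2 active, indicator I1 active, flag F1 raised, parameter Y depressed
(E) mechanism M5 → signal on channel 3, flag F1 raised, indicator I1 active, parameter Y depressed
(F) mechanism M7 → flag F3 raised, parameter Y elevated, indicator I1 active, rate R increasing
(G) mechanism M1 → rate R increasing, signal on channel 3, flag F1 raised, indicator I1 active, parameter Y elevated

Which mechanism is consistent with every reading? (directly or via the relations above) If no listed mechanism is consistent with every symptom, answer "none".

C

Per-candidate check:
(A) process P3 — parameter Y depressed -; indicator I1 active +; flag F1 raised +; rate R increasing +; signal on channel 3 +
(B) mechanism M8 — parameter Y depressed +; indicator I1 active +; flag F1 raised +; rate R increasing -; signal on channel 3 +
(C) mechanism M4 — parameter Y depressed +; indicator I1 active + (by indicator I2 active → indicator I1 active); flag F1 raised +; rate R increasing + (by flag F3 raised → rate R increasing); signal on channel 3 +
(D) mechanism M2 — does not account for rate R increasing, signal on channel 3
(E) mechanism M5 — parameter Y depressed +; indicator I1 active +; flag F1 raised +; rate R increasing -; signal on channel 3 +
(F) mechanism M7 — parameter Y depressed -; indicator I1 active +; flag F1 raised -; rate R increasing +; signal on channel 3 -
(G) mechanism M1 — parameter Y depressed -; indicator I1 active +; flag F1 raised +; rate R increasing +; signal on channel 3 +
(C) is the only candidate with no mismatches.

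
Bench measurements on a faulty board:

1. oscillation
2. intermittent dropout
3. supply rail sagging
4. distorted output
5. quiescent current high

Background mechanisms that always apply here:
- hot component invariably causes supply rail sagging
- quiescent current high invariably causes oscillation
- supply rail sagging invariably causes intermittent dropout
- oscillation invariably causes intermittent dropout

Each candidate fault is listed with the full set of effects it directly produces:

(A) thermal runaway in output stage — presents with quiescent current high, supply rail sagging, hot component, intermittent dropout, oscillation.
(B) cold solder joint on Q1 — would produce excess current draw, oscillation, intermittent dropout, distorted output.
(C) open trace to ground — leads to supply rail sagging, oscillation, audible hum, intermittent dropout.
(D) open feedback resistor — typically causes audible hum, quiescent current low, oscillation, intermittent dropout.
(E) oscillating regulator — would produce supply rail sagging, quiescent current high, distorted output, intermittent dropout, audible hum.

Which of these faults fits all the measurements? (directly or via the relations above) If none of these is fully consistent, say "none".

E

Testing each hypothesis:
(A) thermal runaway in output stage — oscillation +; intermittent dropout +; supply rail sagging +; distorted output -; quiescent current high +
(B) cold solder joint on Q1 — oscillation +; intermittent dropout +; supply rail sagging -; distorted output +; quiescent current high -
(C) open trace to ground — oscillation +; intermittent dropout +; supply rail sagging +; distorted output -; quiescent current high -
(D) open feedback resistor — oscillation +; intermittent dropout +; supply rail sagging -; distorted output -; quiescent current high -
(E) oscillating regulator — accounts for every observation (oscillation via quiescent current high → oscillation)
Only (E) is consistent with every observation.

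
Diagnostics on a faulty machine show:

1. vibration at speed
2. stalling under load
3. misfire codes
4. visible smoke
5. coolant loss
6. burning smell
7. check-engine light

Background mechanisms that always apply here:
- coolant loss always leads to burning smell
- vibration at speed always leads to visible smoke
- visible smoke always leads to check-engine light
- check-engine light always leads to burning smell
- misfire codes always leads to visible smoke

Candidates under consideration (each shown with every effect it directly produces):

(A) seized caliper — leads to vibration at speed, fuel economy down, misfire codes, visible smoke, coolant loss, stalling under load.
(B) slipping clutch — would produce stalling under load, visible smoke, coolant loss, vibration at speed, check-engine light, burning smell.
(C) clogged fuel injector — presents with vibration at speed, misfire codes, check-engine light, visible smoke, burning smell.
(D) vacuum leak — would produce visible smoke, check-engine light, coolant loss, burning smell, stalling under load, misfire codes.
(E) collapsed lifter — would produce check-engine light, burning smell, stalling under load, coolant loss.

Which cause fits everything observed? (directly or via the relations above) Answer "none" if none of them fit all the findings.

Checking each candidate against the observations:
(A) seized caliper — accounts for every observation (burning smell by coolant loss → burning smell)
(B) slipping clutch — vibration at speed +; stalling under load +; misfire codes -; visible smoke +; coolant loss +; burning smell +; check-engine light +
(C) clogged fuel injector — does not account for stalling under load, coolant loss
(D) vacuum leak — does not account for vibration at speed
(E) collapsed lifter — vibration at speed -; stalling under load +; misfire codes -; visible smoke -; coolant loss +; burning smell +; check-engine light +
(A) is the only candidate with no mismatches.

A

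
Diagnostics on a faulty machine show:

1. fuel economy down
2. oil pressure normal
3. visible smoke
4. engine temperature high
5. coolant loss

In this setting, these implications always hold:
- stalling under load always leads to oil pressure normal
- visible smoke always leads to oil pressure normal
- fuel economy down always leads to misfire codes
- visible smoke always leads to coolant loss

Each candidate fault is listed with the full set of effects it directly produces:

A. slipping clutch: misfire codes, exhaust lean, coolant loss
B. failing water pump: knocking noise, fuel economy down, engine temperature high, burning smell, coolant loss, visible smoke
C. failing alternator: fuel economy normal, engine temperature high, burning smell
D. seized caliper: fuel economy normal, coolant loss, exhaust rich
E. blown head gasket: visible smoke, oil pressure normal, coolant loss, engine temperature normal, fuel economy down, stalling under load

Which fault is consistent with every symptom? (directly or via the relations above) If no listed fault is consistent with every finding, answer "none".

Testing each hypothesis:
(A) slipping clutch — fuel economy down -; oil pressure normal -; visible smoke -; engine temperature high -; coolant loss +
(B) failing water pump — fuel economy down +; oil pressure normal + (through visible smoke → oil pressure normal); visible smoke +; engine temperature high +; coolant loss +
(C) failing alternator — fails on fuel economy down, oil pressure normal, visible smoke, coolant loss (predicts fuel economy normal, not fuel economy down)
(D) seized caliper — fuel economy down -; oil pressure normal -; visible smoke -; engine temperature high -; coolant loss +
(E) blown head gasket — fuel economy down +; oil pressure normal +; visible smoke +; engine temperature high -; coolant loss +
Only (B) is consistent with every observation.

B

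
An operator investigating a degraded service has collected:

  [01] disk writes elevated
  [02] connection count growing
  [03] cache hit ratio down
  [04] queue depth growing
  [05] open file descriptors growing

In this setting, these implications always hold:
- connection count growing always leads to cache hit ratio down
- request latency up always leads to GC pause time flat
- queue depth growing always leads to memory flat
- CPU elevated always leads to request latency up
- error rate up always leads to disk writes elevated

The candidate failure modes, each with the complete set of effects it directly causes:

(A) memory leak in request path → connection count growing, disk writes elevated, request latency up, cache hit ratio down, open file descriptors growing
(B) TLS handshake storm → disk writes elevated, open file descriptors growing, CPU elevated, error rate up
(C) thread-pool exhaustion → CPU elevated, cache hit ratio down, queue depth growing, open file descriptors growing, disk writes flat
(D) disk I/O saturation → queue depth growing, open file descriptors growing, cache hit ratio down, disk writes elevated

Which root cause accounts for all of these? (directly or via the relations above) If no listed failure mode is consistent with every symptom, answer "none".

Testing each hypothesis:
(A) memory leak in request path — disk writes elevated ✓; connection count growing ✓; cache hit ratio down ✓; queue depth growing ✗; open file descriptors growing ✓
(B) TLS handshake storm — disk writes elevated ✓; connection count growing ✗; cache hit ratio down ✗; queue depth growing ✗; open file descriptors growing ✓
(C) thread-pool exhaustion — disk writes elevated ✗; connection count growing ✗; cache hit ratio down ✓; queue depth growing ✓; open file descriptors growing ✓
(D) disk I/O saturation — does not account for connection count growing
None of the listed candidates fits everything.

none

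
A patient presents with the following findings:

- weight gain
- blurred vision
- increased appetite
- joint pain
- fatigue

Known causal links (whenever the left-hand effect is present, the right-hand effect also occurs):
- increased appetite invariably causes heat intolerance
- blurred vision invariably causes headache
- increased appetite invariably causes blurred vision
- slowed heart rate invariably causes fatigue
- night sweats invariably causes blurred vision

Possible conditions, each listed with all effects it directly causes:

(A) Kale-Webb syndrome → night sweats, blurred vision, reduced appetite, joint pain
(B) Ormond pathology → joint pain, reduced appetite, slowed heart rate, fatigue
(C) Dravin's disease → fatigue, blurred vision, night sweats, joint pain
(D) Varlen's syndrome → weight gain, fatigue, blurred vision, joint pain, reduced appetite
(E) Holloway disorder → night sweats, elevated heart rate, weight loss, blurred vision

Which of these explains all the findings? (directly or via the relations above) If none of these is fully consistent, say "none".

For each candidate, compare predicted effects to what was observed:
(A) Kale-Webb syndrome — fails on weight gain, increased appetite, fatigue (predicts reduced appetite, not increased appetite)
(B) Ormond pathology — fails on weight gain, blurred vision, increased appetite (predicts reduced appetite, not increased appetite)
(C) Dravin's disease — does not account for weight gain, increased appetite
(D) Varlen's syndrome — weight gain +; blurred vision +; increased appetite -; joint pain +; fatigue +
(E) Holloway disorder — fails on weight gain, increased appetite, joint pain, fatigue (predicts weight loss, not weight gain)
None of the listed candidates fits everything.

none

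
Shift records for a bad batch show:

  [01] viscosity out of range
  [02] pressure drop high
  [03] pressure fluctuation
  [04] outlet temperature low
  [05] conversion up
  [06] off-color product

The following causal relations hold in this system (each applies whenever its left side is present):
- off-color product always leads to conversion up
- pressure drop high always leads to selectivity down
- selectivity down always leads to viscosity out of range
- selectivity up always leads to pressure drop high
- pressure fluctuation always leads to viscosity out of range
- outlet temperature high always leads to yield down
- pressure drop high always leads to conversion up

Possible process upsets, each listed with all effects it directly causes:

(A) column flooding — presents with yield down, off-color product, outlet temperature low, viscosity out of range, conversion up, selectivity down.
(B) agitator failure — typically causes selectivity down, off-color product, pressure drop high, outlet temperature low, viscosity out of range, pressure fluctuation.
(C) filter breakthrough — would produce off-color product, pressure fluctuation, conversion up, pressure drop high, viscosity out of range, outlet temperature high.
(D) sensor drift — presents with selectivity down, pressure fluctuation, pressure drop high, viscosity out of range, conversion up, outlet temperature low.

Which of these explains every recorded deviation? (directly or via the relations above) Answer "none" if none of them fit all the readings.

B

For each candidate, compare predicted effects to what was observed:
(A) column flooding — viscosity out of range ✓; pressure drop high ✗; pressure fluctuation ✗; outlet temperature low ✓; conversion up ✓; off-color product ✓
(B) agitator failure — viscosity out of range ✓; pressure drop high ✓; pressure fluctuation ✓; outlet temperature low ✓; conversion up ✓ (through pressure drop high → conversion up); off-color product ✓
(C) filter breakthrough — fails on outlet temperature low (predicts outlet temperature high, not outlet temperature low)
(D) sensor drift — viscosity out of range ✓; pressure drop high ✓; pressure fluctuation ✓; outlet temperature low ✓; conversion up ✓; off-color product ✗
Only (B) is consistent with every observation.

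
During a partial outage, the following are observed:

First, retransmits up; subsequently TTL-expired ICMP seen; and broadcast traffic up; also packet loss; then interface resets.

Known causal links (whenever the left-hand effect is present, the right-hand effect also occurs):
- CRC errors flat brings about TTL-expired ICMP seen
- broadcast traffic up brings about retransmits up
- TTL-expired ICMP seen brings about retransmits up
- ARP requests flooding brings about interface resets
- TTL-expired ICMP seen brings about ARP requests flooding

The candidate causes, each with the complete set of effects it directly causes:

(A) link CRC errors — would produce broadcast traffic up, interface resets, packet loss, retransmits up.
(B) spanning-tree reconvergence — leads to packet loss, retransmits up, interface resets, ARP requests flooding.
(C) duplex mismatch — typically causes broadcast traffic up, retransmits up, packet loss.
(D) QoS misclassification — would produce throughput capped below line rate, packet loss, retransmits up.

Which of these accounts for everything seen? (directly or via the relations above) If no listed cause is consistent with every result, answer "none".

none

Testing each hypothesis:
(A) link CRC errors — retransmits up match; TTL-expired ICMP seen miss; broadcast traffic up match; packet loss match; interface resets match
(B) spanning-tree reconvergence — retransmits up match; TTL-expired ICMP seen miss; broadcast traffic up miss; packet loss match; interface resets match
(C) duplex mismatch — retransmits up match; TTL-expired ICMP seen miss; broadcast traffic up match; packet loss match; interface resets miss
(D) QoS misclassification — retransmits up match; TTL-expired ICMP seen miss; broadcast traffic up miss; packet loss match; interface resets miss
No candidate is consistent with all observations.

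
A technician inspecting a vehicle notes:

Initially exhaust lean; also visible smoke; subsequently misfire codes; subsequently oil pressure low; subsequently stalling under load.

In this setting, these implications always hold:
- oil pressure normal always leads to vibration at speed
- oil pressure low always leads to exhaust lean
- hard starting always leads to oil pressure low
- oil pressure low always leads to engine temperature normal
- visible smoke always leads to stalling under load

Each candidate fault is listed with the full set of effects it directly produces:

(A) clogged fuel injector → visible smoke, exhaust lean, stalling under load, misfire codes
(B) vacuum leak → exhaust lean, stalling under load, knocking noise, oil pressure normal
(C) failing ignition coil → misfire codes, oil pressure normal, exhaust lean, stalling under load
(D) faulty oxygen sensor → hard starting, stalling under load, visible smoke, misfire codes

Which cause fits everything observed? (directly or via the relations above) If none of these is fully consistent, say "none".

Per-candidate check:
(A) clogged fuel injector — exhaust lean ✓; visible smoke ✓; misfire codes ✓; oil pressure low ✗; stalling under load ✓
(B) vacuum leak — exhaust lean ✓; visible smoke ✗; misfire codes ✗; oil pressure low ✗; stalling under load ✓
(C) failing ignition coil — fails on visible smoke, oil pressure low (predicts oil pressure normal, not oil pressure low)
(D) faulty oxygen sensor — exhaust lean ✓ (via hard starting → oil pressure low → exhaust lean); visible smoke ✓; misfire codes ✓; oil pressure low ✓ (via hard starting → oil pressure low); stalling under load ✓
(D) is the only candidate with no mismatches.

D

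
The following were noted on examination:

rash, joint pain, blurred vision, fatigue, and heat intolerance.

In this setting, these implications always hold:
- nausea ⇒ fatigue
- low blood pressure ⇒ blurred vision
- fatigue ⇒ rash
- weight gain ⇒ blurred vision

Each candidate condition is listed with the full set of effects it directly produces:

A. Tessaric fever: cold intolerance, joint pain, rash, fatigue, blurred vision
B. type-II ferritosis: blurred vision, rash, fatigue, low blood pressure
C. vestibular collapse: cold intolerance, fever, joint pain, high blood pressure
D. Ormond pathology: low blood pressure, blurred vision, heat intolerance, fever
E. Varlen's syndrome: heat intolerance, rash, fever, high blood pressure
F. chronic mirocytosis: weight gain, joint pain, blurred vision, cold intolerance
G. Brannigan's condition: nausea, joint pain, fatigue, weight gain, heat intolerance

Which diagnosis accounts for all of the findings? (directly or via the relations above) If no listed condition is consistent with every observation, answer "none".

For each candidate, compare predicted effects to what was observed:
(A) Tessaric fever — fails on heat intolerance (predicts cold intolerance, not heat intolerance)
(B) type-II ferritosis — does not account for joint pain, heat intolerance
(C) vestibular collapse — rash NO; joint pain yes; blurred vision NO; fatigue NO; heat intolerance NO
(D) Ormond pathology — does not account for rash, joint pain, fatigue
(E) Varlen's syndrome — rash yes; joint pain NO; blurred vision NO; fatigue NO; heat intolerance yes
(F) chronic mirocytosis — rash NO; joint pain yes; blurred vision yes; fatigue NO; heat intolerance NO
(G) Brannigan's condition — rash yes (via fatigue → rash); joint pain yes; blurred vision yes (via weight gain → blurred vision); fatigue yes; heat intolerance yes
(G) is the only candidate with no mismatches.

G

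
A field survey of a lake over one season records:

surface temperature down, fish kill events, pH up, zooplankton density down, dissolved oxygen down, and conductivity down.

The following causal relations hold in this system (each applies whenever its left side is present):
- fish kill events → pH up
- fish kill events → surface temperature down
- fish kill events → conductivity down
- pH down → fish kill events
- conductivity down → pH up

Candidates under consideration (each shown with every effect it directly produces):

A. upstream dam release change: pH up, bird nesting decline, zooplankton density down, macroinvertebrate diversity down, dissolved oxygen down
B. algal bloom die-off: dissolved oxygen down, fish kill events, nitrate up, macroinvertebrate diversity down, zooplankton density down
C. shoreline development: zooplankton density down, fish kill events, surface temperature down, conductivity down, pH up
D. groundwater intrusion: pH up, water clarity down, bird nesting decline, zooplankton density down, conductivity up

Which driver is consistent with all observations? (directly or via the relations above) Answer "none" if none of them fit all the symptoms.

Checking each candidate against the observations:
(A) upstream dam release change — surface temperature down -; fish kill events -; pH up +; zooplankton density down +; dissolved oxygen down +; conductivity down -
(B) algal bloom die-off — surface temperature down + (through fish kill events → surface temperature down); fish kill events +; pH up + (through fish kill events → pH up); zooplankton density down +; dissolved oxygen down +; conductivity down + (through fish kill events → conductivity down)
(C) shoreline development — does not account for dissolved oxygen down
(D) groundwater intrusion — surface temperature down -; fish kill events -; pH up +; zooplankton density down +; dissolved oxygen down -; conductivity down -
(B) alone accounts for all the evidence.

B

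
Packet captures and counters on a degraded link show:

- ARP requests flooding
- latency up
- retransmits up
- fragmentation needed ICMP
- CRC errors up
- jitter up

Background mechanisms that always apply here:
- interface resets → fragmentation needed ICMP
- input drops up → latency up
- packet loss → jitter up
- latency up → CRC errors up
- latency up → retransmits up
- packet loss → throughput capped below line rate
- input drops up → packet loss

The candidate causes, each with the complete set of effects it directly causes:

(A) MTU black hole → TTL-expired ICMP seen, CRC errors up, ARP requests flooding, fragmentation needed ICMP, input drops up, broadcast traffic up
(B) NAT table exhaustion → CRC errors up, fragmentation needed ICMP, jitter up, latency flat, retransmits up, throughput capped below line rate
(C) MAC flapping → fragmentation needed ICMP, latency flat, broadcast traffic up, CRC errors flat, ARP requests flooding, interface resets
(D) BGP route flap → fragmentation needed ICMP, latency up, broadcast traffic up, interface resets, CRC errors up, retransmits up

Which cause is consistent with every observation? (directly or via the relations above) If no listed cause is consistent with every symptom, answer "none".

Testing each hypothesis:
(A) MTU black hole — ARP requests flooding +; latency up + (through input drops up → latency up); retransmits up + (through input drops up → latency up → retransmits up); fragmentation needed ICMP +; CRC errors up +; jitter up + (through input drops up → packet loss → jitter up)
(B) NAT table exhaustion — fails on ARP requests flooding, latency up (predicts latency flat, not latency up)
(C) MAC flapping — ARP requests flooding +; latency up -; retransmits up -; fragmentation needed ICMP +; CRC errors up -; jitter up -
(D) BGP route flap — does not account for ARP requests flooding, jitter up
(A) is the only candidate with no mismatches.

A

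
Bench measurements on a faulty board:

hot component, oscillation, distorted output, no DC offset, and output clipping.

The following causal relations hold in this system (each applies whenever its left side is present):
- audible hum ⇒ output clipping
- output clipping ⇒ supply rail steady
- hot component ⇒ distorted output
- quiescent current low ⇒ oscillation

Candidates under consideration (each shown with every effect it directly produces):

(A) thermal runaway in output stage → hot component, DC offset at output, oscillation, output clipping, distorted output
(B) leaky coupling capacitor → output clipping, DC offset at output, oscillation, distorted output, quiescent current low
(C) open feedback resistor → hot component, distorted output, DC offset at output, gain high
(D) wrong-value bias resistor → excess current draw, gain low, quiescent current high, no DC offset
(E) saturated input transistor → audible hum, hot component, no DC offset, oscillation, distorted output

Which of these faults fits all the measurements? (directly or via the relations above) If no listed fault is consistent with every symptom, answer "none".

Checking each candidate against the observations:
(A) thermal runaway in output stage — hot component match; oscillation match; distorted output match; no DC offset miss; output clipping match
(B) leaky coupling capacitor — fails on hot component, no DC offset (predicts DC offset at output, not no DC offset)
(C) open feedback resistor — fails on oscillation, no DC offset, output clipping (predicts DC offset at output, not no DC offset)
(D) wrong-value bias resistor — does not account for hot component, oscillation, distorted output, output clipping
(E) saturated input transistor — hot component match; oscillation match; distorted output match; no DC offset match; output clipping match (through audible hum → output clipping)
(E) is the only candidate with no mismatches.

E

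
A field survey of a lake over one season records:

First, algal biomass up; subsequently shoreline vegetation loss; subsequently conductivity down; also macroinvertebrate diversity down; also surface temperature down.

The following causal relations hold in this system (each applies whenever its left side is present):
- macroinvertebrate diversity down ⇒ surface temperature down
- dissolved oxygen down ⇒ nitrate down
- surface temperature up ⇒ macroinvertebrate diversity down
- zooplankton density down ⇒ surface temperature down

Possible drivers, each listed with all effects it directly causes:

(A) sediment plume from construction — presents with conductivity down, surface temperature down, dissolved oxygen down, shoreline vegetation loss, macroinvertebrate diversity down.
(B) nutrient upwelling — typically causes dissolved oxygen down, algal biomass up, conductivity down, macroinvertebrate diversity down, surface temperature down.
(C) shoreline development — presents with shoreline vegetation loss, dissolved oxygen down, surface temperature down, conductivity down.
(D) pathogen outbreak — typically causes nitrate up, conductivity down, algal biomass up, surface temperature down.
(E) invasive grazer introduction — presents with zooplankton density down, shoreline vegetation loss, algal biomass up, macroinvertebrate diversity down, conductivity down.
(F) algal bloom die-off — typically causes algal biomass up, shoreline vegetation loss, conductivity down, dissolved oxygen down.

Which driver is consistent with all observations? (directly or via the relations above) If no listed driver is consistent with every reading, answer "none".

Checking each candidate against the observations:
(A) sediment plume from construction — does not account for algal biomass up
(B) nutrient upwelling — algal biomass up +; shoreline vegetation loss -; conductivity down +; macroinvertebrate diversity down +; surface temperature down +
(C) shoreline development — does not account for algal biomass up, macroinvertebrate diversity down
(D) pathogen outbreak — does not account for shoreline vegetation loss, macroinvertebrate diversity down
(E) invasive grazer introduction — accounts for every observation (surface temperature down by macroinvertebrate diversity down → surface temperature down)
(F) algal bloom die-off — algal biomass up +; shoreline vegetation loss +; conductivity down +; macroinvertebrate diversity down -; surface temperature down -
(E) alone accounts for all the evidence.

E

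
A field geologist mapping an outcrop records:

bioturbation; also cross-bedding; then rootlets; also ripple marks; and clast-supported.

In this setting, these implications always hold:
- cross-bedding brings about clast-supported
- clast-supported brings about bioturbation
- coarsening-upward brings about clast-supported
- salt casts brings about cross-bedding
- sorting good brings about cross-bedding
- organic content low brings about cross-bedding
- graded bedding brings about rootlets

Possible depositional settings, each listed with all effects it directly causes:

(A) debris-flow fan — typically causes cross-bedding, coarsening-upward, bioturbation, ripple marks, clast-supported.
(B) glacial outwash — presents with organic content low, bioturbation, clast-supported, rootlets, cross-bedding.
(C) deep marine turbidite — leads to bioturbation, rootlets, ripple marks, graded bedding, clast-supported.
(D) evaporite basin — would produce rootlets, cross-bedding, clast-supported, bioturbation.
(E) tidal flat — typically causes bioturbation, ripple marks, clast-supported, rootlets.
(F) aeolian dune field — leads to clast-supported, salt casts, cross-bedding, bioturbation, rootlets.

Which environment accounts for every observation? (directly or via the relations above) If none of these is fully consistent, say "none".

For each candidate, compare predicted effects to what was observed:
(A) debris-flow fan — does not account for rootlets
(B) glacial outwash — bioturbation ✓; cross-bedding ✓; rootlets ✓; ripple marks ✗; clast-supported ✓
(C) deep marine turbidite — does not account for cross-bedding
(D) evaporite basin — does not account for ripple marks
(E) tidal flat — bioturbation ✓; cross-bedding ✗; rootlets ✓; ripple marks ✓; clast-supported ✓
(F) aeolian dune field — bioturbation ✓; cross-bedding ✓; rootlets ✓; ripple marks ✗; clast-supported ✓
None of the listed candidates fits everything.

none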